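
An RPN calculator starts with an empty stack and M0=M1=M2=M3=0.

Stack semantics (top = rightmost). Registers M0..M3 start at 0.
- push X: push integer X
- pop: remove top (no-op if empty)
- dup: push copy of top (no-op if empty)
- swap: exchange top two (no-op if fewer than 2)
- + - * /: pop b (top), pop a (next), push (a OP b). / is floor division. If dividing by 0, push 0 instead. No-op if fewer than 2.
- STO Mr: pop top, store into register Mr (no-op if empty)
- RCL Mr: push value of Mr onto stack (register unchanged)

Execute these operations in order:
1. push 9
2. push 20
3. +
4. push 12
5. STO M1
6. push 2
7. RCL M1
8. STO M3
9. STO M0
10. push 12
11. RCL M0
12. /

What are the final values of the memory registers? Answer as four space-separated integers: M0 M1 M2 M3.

After op 1 (push 9): stack=[9] mem=[0,0,0,0]
After op 2 (push 20): stack=[9,20] mem=[0,0,0,0]
After op 3 (+): stack=[29] mem=[0,0,0,0]
After op 4 (push 12): stack=[29,12] mem=[0,0,0,0]
After op 5 (STO M1): stack=[29] mem=[0,12,0,0]
After op 6 (push 2): stack=[29,2] mem=[0,12,0,0]
After op 7 (RCL M1): stack=[29,2,12] mem=[0,12,0,0]
After op 8 (STO M3): stack=[29,2] mem=[0,12,0,12]
After op 9 (STO M0): stack=[29] mem=[2,12,0,12]
After op 10 (push 12): stack=[29,12] mem=[2,12,0,12]
After op 11 (RCL M0): stack=[29,12,2] mem=[2,12,0,12]
After op 12 (/): stack=[29,6] mem=[2,12,0,12]

Answer: 2 12 0 12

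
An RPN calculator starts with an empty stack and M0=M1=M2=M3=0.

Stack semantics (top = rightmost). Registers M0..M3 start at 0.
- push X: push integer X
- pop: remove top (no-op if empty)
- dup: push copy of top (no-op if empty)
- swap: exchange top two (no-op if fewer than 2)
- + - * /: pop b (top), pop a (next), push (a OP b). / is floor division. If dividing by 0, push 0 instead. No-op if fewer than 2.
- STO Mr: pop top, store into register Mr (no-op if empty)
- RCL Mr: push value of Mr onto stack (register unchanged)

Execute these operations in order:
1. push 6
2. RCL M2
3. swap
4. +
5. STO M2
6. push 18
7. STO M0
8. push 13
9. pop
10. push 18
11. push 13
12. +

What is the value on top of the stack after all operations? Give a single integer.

After op 1 (push 6): stack=[6] mem=[0,0,0,0]
After op 2 (RCL M2): stack=[6,0] mem=[0,0,0,0]
After op 3 (swap): stack=[0,6] mem=[0,0,0,0]
After op 4 (+): stack=[6] mem=[0,0,0,0]
After op 5 (STO M2): stack=[empty] mem=[0,0,6,0]
After op 6 (push 18): stack=[18] mem=[0,0,6,0]
After op 7 (STO M0): stack=[empty] mem=[18,0,6,0]
After op 8 (push 13): stack=[13] mem=[18,0,6,0]
After op 9 (pop): stack=[empty] mem=[18,0,6,0]
After op 10 (push 18): stack=[18] mem=[18,0,6,0]
After op 11 (push 13): stack=[18,13] mem=[18,0,6,0]
After op 12 (+): stack=[31] mem=[18,0,6,0]

Answer: 31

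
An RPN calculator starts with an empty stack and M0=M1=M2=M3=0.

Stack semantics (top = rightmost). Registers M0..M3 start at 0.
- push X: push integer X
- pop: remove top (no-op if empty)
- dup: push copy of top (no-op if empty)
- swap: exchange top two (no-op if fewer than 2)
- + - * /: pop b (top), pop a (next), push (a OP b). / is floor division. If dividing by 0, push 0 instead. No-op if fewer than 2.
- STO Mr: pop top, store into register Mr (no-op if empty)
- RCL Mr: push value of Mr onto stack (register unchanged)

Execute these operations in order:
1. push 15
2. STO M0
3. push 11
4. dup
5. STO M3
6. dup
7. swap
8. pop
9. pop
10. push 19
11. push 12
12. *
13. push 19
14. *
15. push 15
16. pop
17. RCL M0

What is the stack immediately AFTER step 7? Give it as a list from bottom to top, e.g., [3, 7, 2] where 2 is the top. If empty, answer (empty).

After op 1 (push 15): stack=[15] mem=[0,0,0,0]
After op 2 (STO M0): stack=[empty] mem=[15,0,0,0]
After op 3 (push 11): stack=[11] mem=[15,0,0,0]
After op 4 (dup): stack=[11,11] mem=[15,0,0,0]
After op 5 (STO M3): stack=[11] mem=[15,0,0,11]
After op 6 (dup): stack=[11,11] mem=[15,0,0,11]
After op 7 (swap): stack=[11,11] mem=[15,0,0,11]

[11, 11]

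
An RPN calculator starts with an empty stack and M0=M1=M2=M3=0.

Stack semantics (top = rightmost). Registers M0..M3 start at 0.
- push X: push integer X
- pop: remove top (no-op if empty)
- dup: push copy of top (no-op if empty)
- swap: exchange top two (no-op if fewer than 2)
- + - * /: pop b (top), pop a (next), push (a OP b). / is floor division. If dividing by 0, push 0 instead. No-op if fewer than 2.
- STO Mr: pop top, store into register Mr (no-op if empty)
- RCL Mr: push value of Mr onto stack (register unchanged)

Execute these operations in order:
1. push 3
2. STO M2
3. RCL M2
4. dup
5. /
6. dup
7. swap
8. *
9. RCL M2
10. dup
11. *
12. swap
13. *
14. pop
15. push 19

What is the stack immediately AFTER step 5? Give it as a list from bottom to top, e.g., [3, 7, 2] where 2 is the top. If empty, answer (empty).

After op 1 (push 3): stack=[3] mem=[0,0,0,0]
After op 2 (STO M2): stack=[empty] mem=[0,0,3,0]
After op 3 (RCL M2): stack=[3] mem=[0,0,3,0]
After op 4 (dup): stack=[3,3] mem=[0,0,3,0]
After op 5 (/): stack=[1] mem=[0,0,3,0]

[1]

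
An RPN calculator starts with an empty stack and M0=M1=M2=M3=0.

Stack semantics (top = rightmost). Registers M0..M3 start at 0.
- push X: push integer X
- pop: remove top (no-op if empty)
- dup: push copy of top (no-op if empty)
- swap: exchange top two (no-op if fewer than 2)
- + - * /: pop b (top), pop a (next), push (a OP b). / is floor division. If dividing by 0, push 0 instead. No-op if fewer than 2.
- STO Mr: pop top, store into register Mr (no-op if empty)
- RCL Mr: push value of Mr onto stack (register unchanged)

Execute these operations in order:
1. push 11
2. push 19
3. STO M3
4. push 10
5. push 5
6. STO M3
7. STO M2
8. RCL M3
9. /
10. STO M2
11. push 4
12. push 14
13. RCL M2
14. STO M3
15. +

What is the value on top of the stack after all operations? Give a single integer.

After op 1 (push 11): stack=[11] mem=[0,0,0,0]
After op 2 (push 19): stack=[11,19] mem=[0,0,0,0]
After op 3 (STO M3): stack=[11] mem=[0,0,0,19]
After op 4 (push 10): stack=[11,10] mem=[0,0,0,19]
After op 5 (push 5): stack=[11,10,5] mem=[0,0,0,19]
After op 6 (STO M3): stack=[11,10] mem=[0,0,0,5]
After op 7 (STO M2): stack=[11] mem=[0,0,10,5]
After op 8 (RCL M3): stack=[11,5] mem=[0,0,10,5]
After op 9 (/): stack=[2] mem=[0,0,10,5]
After op 10 (STO M2): stack=[empty] mem=[0,0,2,5]
After op 11 (push 4): stack=[4] mem=[0,0,2,5]
After op 12 (push 14): stack=[4,14] mem=[0,0,2,5]
After op 13 (RCL M2): stack=[4,14,2] mem=[0,0,2,5]
After op 14 (STO M3): stack=[4,14] mem=[0,0,2,2]
After op 15 (+): stack=[18] mem=[0,0,2,2]

Answer: 18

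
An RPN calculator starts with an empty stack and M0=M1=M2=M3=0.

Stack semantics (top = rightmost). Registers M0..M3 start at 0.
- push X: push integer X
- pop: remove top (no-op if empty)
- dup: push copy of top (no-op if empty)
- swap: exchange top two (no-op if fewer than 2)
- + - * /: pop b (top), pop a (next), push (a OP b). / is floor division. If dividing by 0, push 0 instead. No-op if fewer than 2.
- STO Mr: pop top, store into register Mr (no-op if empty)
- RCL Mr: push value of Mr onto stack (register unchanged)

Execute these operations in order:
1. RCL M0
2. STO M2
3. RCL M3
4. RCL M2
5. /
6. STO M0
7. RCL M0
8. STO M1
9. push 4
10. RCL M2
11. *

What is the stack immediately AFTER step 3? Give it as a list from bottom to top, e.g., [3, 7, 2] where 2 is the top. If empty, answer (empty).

After op 1 (RCL M0): stack=[0] mem=[0,0,0,0]
After op 2 (STO M2): stack=[empty] mem=[0,0,0,0]
After op 3 (RCL M3): stack=[0] mem=[0,0,0,0]

[0]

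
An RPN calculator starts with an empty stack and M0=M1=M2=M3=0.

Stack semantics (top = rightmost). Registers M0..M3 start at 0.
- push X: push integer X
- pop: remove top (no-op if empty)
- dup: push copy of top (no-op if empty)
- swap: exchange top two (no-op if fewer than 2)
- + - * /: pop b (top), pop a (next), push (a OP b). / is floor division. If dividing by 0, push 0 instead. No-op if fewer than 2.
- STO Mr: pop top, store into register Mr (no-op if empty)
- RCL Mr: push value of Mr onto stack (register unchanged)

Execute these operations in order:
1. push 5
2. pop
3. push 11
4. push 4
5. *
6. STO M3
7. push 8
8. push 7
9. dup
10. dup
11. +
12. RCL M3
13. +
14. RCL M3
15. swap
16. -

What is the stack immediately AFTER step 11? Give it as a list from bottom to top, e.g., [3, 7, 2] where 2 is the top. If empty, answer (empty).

After op 1 (push 5): stack=[5] mem=[0,0,0,0]
After op 2 (pop): stack=[empty] mem=[0,0,0,0]
After op 3 (push 11): stack=[11] mem=[0,0,0,0]
After op 4 (push 4): stack=[11,4] mem=[0,0,0,0]
After op 5 (*): stack=[44] mem=[0,0,0,0]
After op 6 (STO M3): stack=[empty] mem=[0,0,0,44]
After op 7 (push 8): stack=[8] mem=[0,0,0,44]
After op 8 (push 7): stack=[8,7] mem=[0,0,0,44]
After op 9 (dup): stack=[8,7,7] mem=[0,0,0,44]
After op 10 (dup): stack=[8,7,7,7] mem=[0,0,0,44]
After op 11 (+): stack=[8,7,14] mem=[0,0,0,44]

[8, 7, 14]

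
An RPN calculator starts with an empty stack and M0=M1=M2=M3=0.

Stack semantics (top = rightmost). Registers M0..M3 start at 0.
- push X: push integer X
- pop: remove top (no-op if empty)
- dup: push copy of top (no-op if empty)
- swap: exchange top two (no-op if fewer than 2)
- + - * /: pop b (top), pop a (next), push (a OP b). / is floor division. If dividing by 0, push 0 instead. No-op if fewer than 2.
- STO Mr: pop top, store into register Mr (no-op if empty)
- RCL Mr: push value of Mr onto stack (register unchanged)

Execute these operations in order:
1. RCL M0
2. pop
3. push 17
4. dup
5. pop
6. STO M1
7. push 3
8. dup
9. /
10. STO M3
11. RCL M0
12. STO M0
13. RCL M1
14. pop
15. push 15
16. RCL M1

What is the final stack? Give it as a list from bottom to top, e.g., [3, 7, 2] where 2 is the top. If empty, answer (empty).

After op 1 (RCL M0): stack=[0] mem=[0,0,0,0]
After op 2 (pop): stack=[empty] mem=[0,0,0,0]
After op 3 (push 17): stack=[17] mem=[0,0,0,0]
After op 4 (dup): stack=[17,17] mem=[0,0,0,0]
After op 5 (pop): stack=[17] mem=[0,0,0,0]
After op 6 (STO M1): stack=[empty] mem=[0,17,0,0]
After op 7 (push 3): stack=[3] mem=[0,17,0,0]
After op 8 (dup): stack=[3,3] mem=[0,17,0,0]
After op 9 (/): stack=[1] mem=[0,17,0,0]
After op 10 (STO M3): stack=[empty] mem=[0,17,0,1]
After op 11 (RCL M0): stack=[0] mem=[0,17,0,1]
After op 12 (STO M0): stack=[empty] mem=[0,17,0,1]
After op 13 (RCL M1): stack=[17] mem=[0,17,0,1]
After op 14 (pop): stack=[empty] mem=[0,17,0,1]
After op 15 (push 15): stack=[15] mem=[0,17,0,1]
After op 16 (RCL M1): stack=[15,17] mem=[0,17,0,1]

Answer: [15, 17]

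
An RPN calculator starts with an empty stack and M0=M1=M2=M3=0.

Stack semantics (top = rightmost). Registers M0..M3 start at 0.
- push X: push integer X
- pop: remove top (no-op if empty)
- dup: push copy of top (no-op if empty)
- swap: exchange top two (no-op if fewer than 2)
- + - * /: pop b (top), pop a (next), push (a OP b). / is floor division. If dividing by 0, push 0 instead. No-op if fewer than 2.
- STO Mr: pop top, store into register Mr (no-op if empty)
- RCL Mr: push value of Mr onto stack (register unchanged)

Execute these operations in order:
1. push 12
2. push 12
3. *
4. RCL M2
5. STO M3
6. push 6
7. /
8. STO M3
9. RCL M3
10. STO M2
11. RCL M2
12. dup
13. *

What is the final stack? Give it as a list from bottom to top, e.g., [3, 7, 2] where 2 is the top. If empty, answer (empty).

After op 1 (push 12): stack=[12] mem=[0,0,0,0]
After op 2 (push 12): stack=[12,12] mem=[0,0,0,0]
After op 3 (*): stack=[144] mem=[0,0,0,0]
After op 4 (RCL M2): stack=[144,0] mem=[0,0,0,0]
After op 5 (STO M3): stack=[144] mem=[0,0,0,0]
After op 6 (push 6): stack=[144,6] mem=[0,0,0,0]
After op 7 (/): stack=[24] mem=[0,0,0,0]
After op 8 (STO M3): stack=[empty] mem=[0,0,0,24]
After op 9 (RCL M3): stack=[24] mem=[0,0,0,24]
After op 10 (STO M2): stack=[empty] mem=[0,0,24,24]
After op 11 (RCL M2): stack=[24] mem=[0,0,24,24]
After op 12 (dup): stack=[24,24] mem=[0,0,24,24]
After op 13 (*): stack=[576] mem=[0,0,24,24]

Answer: [576]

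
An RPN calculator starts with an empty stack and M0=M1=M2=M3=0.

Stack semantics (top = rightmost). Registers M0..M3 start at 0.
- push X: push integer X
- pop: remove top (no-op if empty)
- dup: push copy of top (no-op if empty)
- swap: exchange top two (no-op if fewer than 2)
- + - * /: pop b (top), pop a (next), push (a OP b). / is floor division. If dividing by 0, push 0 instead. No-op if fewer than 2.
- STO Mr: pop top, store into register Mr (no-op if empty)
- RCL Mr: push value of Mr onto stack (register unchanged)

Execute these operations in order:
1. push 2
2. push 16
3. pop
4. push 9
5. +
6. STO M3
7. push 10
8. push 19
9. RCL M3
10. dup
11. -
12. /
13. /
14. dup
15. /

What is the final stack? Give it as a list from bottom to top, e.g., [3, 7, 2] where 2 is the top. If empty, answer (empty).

After op 1 (push 2): stack=[2] mem=[0,0,0,0]
After op 2 (push 16): stack=[2,16] mem=[0,0,0,0]
After op 3 (pop): stack=[2] mem=[0,0,0,0]
After op 4 (push 9): stack=[2,9] mem=[0,0,0,0]
After op 5 (+): stack=[11] mem=[0,0,0,0]
After op 6 (STO M3): stack=[empty] mem=[0,0,0,11]
After op 7 (push 10): stack=[10] mem=[0,0,0,11]
After op 8 (push 19): stack=[10,19] mem=[0,0,0,11]
After op 9 (RCL M3): stack=[10,19,11] mem=[0,0,0,11]
After op 10 (dup): stack=[10,19,11,11] mem=[0,0,0,11]
After op 11 (-): stack=[10,19,0] mem=[0,0,0,11]
After op 12 (/): stack=[10,0] mem=[0,0,0,11]
After op 13 (/): stack=[0] mem=[0,0,0,11]
After op 14 (dup): stack=[0,0] mem=[0,0,0,11]
After op 15 (/): stack=[0] mem=[0,0,0,11]

Answer: [0]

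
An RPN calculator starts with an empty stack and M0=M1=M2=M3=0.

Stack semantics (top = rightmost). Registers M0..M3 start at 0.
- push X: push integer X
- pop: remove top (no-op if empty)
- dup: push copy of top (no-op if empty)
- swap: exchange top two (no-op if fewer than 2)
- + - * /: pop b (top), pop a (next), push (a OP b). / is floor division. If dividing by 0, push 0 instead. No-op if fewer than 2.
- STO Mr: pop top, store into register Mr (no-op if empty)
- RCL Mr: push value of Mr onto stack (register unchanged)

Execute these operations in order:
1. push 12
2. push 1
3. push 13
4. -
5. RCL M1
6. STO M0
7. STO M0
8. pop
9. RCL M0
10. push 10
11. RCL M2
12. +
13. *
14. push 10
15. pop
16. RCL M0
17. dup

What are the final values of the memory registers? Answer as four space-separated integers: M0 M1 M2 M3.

After op 1 (push 12): stack=[12] mem=[0,0,0,0]
After op 2 (push 1): stack=[12,1] mem=[0,0,0,0]
After op 3 (push 13): stack=[12,1,13] mem=[0,0,0,0]
After op 4 (-): stack=[12,-12] mem=[0,0,0,0]
After op 5 (RCL M1): stack=[12,-12,0] mem=[0,0,0,0]
After op 6 (STO M0): stack=[12,-12] mem=[0,0,0,0]
After op 7 (STO M0): stack=[12] mem=[-12,0,0,0]
After op 8 (pop): stack=[empty] mem=[-12,0,0,0]
After op 9 (RCL M0): stack=[-12] mem=[-12,0,0,0]
After op 10 (push 10): stack=[-12,10] mem=[-12,0,0,0]
After op 11 (RCL M2): stack=[-12,10,0] mem=[-12,0,0,0]
After op 12 (+): stack=[-12,10] mem=[-12,0,0,0]
After op 13 (*): stack=[-120] mem=[-12,0,0,0]
After op 14 (push 10): stack=[-120,10] mem=[-12,0,0,0]
After op 15 (pop): stack=[-120] mem=[-12,0,0,0]
After op 16 (RCL M0): stack=[-120,-12] mem=[-12,0,0,0]
After op 17 (dup): stack=[-120,-12,-12] mem=[-12,0,0,0]

Answer: -12 0 0 0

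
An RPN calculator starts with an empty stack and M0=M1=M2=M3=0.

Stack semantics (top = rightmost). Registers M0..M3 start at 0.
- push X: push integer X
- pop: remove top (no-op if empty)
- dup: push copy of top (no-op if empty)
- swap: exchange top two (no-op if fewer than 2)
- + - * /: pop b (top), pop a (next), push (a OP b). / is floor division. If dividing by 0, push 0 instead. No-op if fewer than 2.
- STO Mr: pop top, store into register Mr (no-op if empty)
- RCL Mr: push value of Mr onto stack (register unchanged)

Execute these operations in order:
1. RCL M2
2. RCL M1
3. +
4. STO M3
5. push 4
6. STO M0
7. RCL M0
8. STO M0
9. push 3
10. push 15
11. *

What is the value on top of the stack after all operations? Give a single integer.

Answer: 45

Derivation:
After op 1 (RCL M2): stack=[0] mem=[0,0,0,0]
After op 2 (RCL M1): stack=[0,0] mem=[0,0,0,0]
After op 3 (+): stack=[0] mem=[0,0,0,0]
After op 4 (STO M3): stack=[empty] mem=[0,0,0,0]
After op 5 (push 4): stack=[4] mem=[0,0,0,0]
After op 6 (STO M0): stack=[empty] mem=[4,0,0,0]
After op 7 (RCL M0): stack=[4] mem=[4,0,0,0]
After op 8 (STO M0): stack=[empty] mem=[4,0,0,0]
After op 9 (push 3): stack=[3] mem=[4,0,0,0]
After op 10 (push 15): stack=[3,15] mem=[4,0,0,0]
After op 11 (*): stack=[45] mem=[4,0,0,0]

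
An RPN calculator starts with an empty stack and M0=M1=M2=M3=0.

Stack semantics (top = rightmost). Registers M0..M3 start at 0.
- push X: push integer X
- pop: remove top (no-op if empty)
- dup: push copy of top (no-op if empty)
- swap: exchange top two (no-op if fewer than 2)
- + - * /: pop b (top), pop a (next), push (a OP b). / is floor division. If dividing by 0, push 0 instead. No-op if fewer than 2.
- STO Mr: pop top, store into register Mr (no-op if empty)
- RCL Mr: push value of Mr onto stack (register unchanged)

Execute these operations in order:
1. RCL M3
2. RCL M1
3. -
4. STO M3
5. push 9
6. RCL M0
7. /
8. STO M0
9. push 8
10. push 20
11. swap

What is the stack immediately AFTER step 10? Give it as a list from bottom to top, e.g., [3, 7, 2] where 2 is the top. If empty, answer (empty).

After op 1 (RCL M3): stack=[0] mem=[0,0,0,0]
After op 2 (RCL M1): stack=[0,0] mem=[0,0,0,0]
After op 3 (-): stack=[0] mem=[0,0,0,0]
After op 4 (STO M3): stack=[empty] mem=[0,0,0,0]
After op 5 (push 9): stack=[9] mem=[0,0,0,0]
After op 6 (RCL M0): stack=[9,0] mem=[0,0,0,0]
After op 7 (/): stack=[0] mem=[0,0,0,0]
After op 8 (STO M0): stack=[empty] mem=[0,0,0,0]
After op 9 (push 8): stack=[8] mem=[0,0,0,0]
After op 10 (push 20): stack=[8,20] mem=[0,0,0,0]

[8, 20]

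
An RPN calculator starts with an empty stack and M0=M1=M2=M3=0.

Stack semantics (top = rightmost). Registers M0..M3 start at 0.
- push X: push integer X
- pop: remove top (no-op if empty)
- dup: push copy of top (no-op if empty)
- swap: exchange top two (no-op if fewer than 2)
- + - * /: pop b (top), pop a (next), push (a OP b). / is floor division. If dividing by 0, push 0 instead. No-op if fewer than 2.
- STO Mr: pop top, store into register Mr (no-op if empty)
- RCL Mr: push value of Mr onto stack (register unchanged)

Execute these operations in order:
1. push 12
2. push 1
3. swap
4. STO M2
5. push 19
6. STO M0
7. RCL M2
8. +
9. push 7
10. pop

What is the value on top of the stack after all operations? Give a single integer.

After op 1 (push 12): stack=[12] mem=[0,0,0,0]
After op 2 (push 1): stack=[12,1] mem=[0,0,0,0]
After op 3 (swap): stack=[1,12] mem=[0,0,0,0]
After op 4 (STO M2): stack=[1] mem=[0,0,12,0]
After op 5 (push 19): stack=[1,19] mem=[0,0,12,0]
After op 6 (STO M0): stack=[1] mem=[19,0,12,0]
After op 7 (RCL M2): stack=[1,12] mem=[19,0,12,0]
After op 8 (+): stack=[13] mem=[19,0,12,0]
After op 9 (push 7): stack=[13,7] mem=[19,0,12,0]
After op 10 (pop): stack=[13] mem=[19,0,12,0]

Answer: 13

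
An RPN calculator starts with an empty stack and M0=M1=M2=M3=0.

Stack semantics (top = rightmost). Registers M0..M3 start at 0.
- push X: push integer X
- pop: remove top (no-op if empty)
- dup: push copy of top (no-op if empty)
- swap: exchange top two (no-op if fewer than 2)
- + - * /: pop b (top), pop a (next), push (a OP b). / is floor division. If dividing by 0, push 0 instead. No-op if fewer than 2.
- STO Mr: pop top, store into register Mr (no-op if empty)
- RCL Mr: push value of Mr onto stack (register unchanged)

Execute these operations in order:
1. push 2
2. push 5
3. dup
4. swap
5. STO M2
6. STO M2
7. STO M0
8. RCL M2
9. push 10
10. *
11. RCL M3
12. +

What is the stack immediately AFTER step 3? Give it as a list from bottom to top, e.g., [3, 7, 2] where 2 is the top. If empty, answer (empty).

After op 1 (push 2): stack=[2] mem=[0,0,0,0]
After op 2 (push 5): stack=[2,5] mem=[0,0,0,0]
After op 3 (dup): stack=[2,5,5] mem=[0,0,0,0]

[2, 5, 5]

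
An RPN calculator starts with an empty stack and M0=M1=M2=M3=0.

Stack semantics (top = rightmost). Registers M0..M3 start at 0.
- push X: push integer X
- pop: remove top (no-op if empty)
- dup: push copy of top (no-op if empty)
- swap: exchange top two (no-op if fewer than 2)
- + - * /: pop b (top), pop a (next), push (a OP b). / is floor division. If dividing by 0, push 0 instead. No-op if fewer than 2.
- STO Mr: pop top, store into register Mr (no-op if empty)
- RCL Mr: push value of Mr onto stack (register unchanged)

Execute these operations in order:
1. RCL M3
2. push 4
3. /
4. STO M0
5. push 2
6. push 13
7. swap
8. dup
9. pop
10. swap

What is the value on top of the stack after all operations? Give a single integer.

After op 1 (RCL M3): stack=[0] mem=[0,0,0,0]
After op 2 (push 4): stack=[0,4] mem=[0,0,0,0]
After op 3 (/): stack=[0] mem=[0,0,0,0]
After op 4 (STO M0): stack=[empty] mem=[0,0,0,0]
After op 5 (push 2): stack=[2] mem=[0,0,0,0]
After op 6 (push 13): stack=[2,13] mem=[0,0,0,0]
After op 7 (swap): stack=[13,2] mem=[0,0,0,0]
After op 8 (dup): stack=[13,2,2] mem=[0,0,0,0]
After op 9 (pop): stack=[13,2] mem=[0,0,0,0]
After op 10 (swap): stack=[2,13] mem=[0,0,0,0]

Answer: 13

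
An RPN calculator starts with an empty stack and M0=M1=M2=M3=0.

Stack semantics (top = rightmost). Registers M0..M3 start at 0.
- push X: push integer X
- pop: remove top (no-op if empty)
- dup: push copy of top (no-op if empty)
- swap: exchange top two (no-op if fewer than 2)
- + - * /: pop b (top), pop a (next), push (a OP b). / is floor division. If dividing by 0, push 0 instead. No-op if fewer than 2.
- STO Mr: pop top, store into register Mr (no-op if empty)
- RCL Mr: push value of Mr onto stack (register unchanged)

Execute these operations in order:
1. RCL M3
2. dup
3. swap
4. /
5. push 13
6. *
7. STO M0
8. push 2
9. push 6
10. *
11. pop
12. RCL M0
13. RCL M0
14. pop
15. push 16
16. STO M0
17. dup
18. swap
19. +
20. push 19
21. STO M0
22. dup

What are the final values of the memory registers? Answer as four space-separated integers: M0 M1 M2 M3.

After op 1 (RCL M3): stack=[0] mem=[0,0,0,0]
After op 2 (dup): stack=[0,0] mem=[0,0,0,0]
After op 3 (swap): stack=[0,0] mem=[0,0,0,0]
After op 4 (/): stack=[0] mem=[0,0,0,0]
After op 5 (push 13): stack=[0,13] mem=[0,0,0,0]
After op 6 (*): stack=[0] mem=[0,0,0,0]
After op 7 (STO M0): stack=[empty] mem=[0,0,0,0]
After op 8 (push 2): stack=[2] mem=[0,0,0,0]
After op 9 (push 6): stack=[2,6] mem=[0,0,0,0]
After op 10 (*): stack=[12] mem=[0,0,0,0]
After op 11 (pop): stack=[empty] mem=[0,0,0,0]
After op 12 (RCL M0): stack=[0] mem=[0,0,0,0]
After op 13 (RCL M0): stack=[0,0] mem=[0,0,0,0]
After op 14 (pop): stack=[0] mem=[0,0,0,0]
After op 15 (push 16): stack=[0,16] mem=[0,0,0,0]
After op 16 (STO M0): stack=[0] mem=[16,0,0,0]
After op 17 (dup): stack=[0,0] mem=[16,0,0,0]
After op 18 (swap): stack=[0,0] mem=[16,0,0,0]
After op 19 (+): stack=[0] mem=[16,0,0,0]
After op 20 (push 19): stack=[0,19] mem=[16,0,0,0]
After op 21 (STO M0): stack=[0] mem=[19,0,0,0]
After op 22 (dup): stack=[0,0] mem=[19,0,0,0]

Answer: 19 0 0 0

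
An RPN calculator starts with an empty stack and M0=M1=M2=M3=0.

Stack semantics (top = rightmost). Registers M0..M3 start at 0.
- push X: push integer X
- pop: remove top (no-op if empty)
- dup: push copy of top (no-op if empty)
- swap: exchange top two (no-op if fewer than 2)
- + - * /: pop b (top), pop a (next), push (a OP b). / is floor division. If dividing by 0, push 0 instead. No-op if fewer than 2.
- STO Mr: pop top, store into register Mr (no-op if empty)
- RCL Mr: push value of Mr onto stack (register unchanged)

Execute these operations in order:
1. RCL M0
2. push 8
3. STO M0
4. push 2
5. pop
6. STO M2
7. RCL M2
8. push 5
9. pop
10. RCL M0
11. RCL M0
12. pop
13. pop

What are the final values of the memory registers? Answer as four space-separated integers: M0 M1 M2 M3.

After op 1 (RCL M0): stack=[0] mem=[0,0,0,0]
After op 2 (push 8): stack=[0,8] mem=[0,0,0,0]
After op 3 (STO M0): stack=[0] mem=[8,0,0,0]
After op 4 (push 2): stack=[0,2] mem=[8,0,0,0]
After op 5 (pop): stack=[0] mem=[8,0,0,0]
After op 6 (STO M2): stack=[empty] mem=[8,0,0,0]
After op 7 (RCL M2): stack=[0] mem=[8,0,0,0]
After op 8 (push 5): stack=[0,5] mem=[8,0,0,0]
After op 9 (pop): stack=[0] mem=[8,0,0,0]
After op 10 (RCL M0): stack=[0,8] mem=[8,0,0,0]
After op 11 (RCL M0): stack=[0,8,8] mem=[8,0,0,0]
After op 12 (pop): stack=[0,8] mem=[8,0,0,0]
After op 13 (pop): stack=[0] mem=[8,0,0,0]

Answer: 8 0 0 0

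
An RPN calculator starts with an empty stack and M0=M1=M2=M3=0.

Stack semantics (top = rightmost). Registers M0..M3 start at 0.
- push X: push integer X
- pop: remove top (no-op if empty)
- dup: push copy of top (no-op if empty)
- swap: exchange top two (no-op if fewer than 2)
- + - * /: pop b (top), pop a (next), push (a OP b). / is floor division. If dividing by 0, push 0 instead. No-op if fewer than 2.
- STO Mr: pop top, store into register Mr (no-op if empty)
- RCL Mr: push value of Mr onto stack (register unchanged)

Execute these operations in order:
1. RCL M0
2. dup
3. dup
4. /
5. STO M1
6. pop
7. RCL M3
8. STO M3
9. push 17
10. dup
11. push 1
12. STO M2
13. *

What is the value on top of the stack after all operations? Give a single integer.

After op 1 (RCL M0): stack=[0] mem=[0,0,0,0]
After op 2 (dup): stack=[0,0] mem=[0,0,0,0]
After op 3 (dup): stack=[0,0,0] mem=[0,0,0,0]
After op 4 (/): stack=[0,0] mem=[0,0,0,0]
After op 5 (STO M1): stack=[0] mem=[0,0,0,0]
After op 6 (pop): stack=[empty] mem=[0,0,0,0]
After op 7 (RCL M3): stack=[0] mem=[0,0,0,0]
After op 8 (STO M3): stack=[empty] mem=[0,0,0,0]
After op 9 (push 17): stack=[17] mem=[0,0,0,0]
After op 10 (dup): stack=[17,17] mem=[0,0,0,0]
After op 11 (push 1): stack=[17,17,1] mem=[0,0,0,0]
After op 12 (STO M2): stack=[17,17] mem=[0,0,1,0]
After op 13 (*): stack=[289] mem=[0,0,1,0]

Answer: 289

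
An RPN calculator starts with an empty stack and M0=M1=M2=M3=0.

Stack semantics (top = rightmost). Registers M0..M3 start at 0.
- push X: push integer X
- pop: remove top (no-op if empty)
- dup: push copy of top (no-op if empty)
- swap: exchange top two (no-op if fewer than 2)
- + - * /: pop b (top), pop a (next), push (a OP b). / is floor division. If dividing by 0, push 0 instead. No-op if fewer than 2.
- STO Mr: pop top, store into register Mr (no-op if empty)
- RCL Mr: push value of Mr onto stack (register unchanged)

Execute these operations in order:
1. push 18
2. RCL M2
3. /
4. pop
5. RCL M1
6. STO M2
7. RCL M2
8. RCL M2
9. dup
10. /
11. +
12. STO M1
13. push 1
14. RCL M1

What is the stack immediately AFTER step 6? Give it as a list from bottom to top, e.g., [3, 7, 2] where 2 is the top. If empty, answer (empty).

After op 1 (push 18): stack=[18] mem=[0,0,0,0]
After op 2 (RCL M2): stack=[18,0] mem=[0,0,0,0]
After op 3 (/): stack=[0] mem=[0,0,0,0]
After op 4 (pop): stack=[empty] mem=[0,0,0,0]
After op 5 (RCL M1): stack=[0] mem=[0,0,0,0]
After op 6 (STO M2): stack=[empty] mem=[0,0,0,0]

(empty)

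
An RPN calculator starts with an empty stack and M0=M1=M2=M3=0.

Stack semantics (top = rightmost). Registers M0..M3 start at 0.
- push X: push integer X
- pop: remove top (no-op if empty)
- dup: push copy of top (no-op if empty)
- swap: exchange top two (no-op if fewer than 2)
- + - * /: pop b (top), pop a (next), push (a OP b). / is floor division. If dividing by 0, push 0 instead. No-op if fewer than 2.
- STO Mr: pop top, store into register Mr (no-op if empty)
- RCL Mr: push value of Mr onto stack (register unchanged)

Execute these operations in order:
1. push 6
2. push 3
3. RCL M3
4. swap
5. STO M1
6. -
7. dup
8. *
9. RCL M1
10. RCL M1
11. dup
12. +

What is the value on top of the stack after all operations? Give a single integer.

Answer: 6

Derivation:
After op 1 (push 6): stack=[6] mem=[0,0,0,0]
After op 2 (push 3): stack=[6,3] mem=[0,0,0,0]
After op 3 (RCL M3): stack=[6,3,0] mem=[0,0,0,0]
After op 4 (swap): stack=[6,0,3] mem=[0,0,0,0]
After op 5 (STO M1): stack=[6,0] mem=[0,3,0,0]
After op 6 (-): stack=[6] mem=[0,3,0,0]
After op 7 (dup): stack=[6,6] mem=[0,3,0,0]
After op 8 (*): stack=[36] mem=[0,3,0,0]
After op 9 (RCL M1): stack=[36,3] mem=[0,3,0,0]
After op 10 (RCL M1): stack=[36,3,3] mem=[0,3,0,0]
After op 11 (dup): stack=[36,3,3,3] mem=[0,3,0,0]
After op 12 (+): stack=[36,3,6] mem=[0,3,0,0]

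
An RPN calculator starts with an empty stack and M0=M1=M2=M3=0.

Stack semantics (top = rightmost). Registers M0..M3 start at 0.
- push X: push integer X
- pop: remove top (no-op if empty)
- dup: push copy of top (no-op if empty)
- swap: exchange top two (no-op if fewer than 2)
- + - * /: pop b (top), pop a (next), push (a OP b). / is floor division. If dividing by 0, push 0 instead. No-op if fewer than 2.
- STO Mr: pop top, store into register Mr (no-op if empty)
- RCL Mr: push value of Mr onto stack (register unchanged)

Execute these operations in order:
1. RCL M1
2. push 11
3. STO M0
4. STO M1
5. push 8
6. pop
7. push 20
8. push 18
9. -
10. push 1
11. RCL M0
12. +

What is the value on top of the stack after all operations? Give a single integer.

After op 1 (RCL M1): stack=[0] mem=[0,0,0,0]
After op 2 (push 11): stack=[0,11] mem=[0,0,0,0]
After op 3 (STO M0): stack=[0] mem=[11,0,0,0]
After op 4 (STO M1): stack=[empty] mem=[11,0,0,0]
After op 5 (push 8): stack=[8] mem=[11,0,0,0]
After op 6 (pop): stack=[empty] mem=[11,0,0,0]
After op 7 (push 20): stack=[20] mem=[11,0,0,0]
After op 8 (push 18): stack=[20,18] mem=[11,0,0,0]
After op 9 (-): stack=[2] mem=[11,0,0,0]
After op 10 (push 1): stack=[2,1] mem=[11,0,0,0]
After op 11 (RCL M0): stack=[2,1,11] mem=[11,0,0,0]
After op 12 (+): stack=[2,12] mem=[11,0,0,0]

Answer: 12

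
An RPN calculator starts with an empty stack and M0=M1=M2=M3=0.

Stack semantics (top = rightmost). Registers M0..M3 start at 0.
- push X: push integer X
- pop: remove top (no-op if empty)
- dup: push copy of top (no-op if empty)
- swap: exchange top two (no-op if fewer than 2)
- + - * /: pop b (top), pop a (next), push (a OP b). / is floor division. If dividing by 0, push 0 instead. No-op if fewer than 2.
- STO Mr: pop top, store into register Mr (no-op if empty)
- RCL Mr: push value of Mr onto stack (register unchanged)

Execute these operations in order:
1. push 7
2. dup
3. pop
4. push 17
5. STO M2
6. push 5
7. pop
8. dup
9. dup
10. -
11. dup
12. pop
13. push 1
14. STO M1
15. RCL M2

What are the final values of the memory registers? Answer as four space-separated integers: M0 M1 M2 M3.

Answer: 0 1 17 0

Derivation:
After op 1 (push 7): stack=[7] mem=[0,0,0,0]
After op 2 (dup): stack=[7,7] mem=[0,0,0,0]
After op 3 (pop): stack=[7] mem=[0,0,0,0]
After op 4 (push 17): stack=[7,17] mem=[0,0,0,0]
After op 5 (STO M2): stack=[7] mem=[0,0,17,0]
After op 6 (push 5): stack=[7,5] mem=[0,0,17,0]
After op 7 (pop): stack=[7] mem=[0,0,17,0]
After op 8 (dup): stack=[7,7] mem=[0,0,17,0]
After op 9 (dup): stack=[7,7,7] mem=[0,0,17,0]
After op 10 (-): stack=[7,0] mem=[0,0,17,0]
After op 11 (dup): stack=[7,0,0] mem=[0,0,17,0]
After op 12 (pop): stack=[7,0] mem=[0,0,17,0]
After op 13 (push 1): stack=[7,0,1] mem=[0,0,17,0]
After op 14 (STO M1): stack=[7,0] mem=[0,1,17,0]
After op 15 (RCL M2): stack=[7,0,17] mem=[0,1,17,0]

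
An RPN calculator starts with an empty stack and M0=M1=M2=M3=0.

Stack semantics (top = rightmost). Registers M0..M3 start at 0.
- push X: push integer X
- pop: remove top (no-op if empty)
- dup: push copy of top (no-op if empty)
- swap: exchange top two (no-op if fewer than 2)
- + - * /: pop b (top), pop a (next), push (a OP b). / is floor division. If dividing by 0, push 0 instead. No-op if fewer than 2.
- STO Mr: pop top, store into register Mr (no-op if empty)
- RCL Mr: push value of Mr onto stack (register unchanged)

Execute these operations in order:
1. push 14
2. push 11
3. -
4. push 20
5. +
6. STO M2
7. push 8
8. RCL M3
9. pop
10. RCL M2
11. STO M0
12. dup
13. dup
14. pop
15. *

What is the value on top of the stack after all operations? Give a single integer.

After op 1 (push 14): stack=[14] mem=[0,0,0,0]
After op 2 (push 11): stack=[14,11] mem=[0,0,0,0]
After op 3 (-): stack=[3] mem=[0,0,0,0]
After op 4 (push 20): stack=[3,20] mem=[0,0,0,0]
After op 5 (+): stack=[23] mem=[0,0,0,0]
After op 6 (STO M2): stack=[empty] mem=[0,0,23,0]
After op 7 (push 8): stack=[8] mem=[0,0,23,0]
After op 8 (RCL M3): stack=[8,0] mem=[0,0,23,0]
After op 9 (pop): stack=[8] mem=[0,0,23,0]
After op 10 (RCL M2): stack=[8,23] mem=[0,0,23,0]
After op 11 (STO M0): stack=[8] mem=[23,0,23,0]
After op 12 (dup): stack=[8,8] mem=[23,0,23,0]
After op 13 (dup): stack=[8,8,8] mem=[23,0,23,0]
After op 14 (pop): stack=[8,8] mem=[23,0,23,0]
After op 15 (*): stack=[64] mem=[23,0,23,0]

Answer: 64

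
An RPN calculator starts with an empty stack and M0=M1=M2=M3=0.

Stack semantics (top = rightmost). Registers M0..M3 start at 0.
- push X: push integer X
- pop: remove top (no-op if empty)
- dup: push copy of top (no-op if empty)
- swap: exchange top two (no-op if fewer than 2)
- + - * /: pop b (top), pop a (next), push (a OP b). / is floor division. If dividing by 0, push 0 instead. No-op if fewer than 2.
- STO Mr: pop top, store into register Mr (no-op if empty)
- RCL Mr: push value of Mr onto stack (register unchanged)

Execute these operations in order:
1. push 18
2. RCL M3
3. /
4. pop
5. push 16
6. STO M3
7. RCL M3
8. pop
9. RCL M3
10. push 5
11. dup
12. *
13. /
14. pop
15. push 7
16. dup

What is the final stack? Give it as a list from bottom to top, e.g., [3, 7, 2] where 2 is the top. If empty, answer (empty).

After op 1 (push 18): stack=[18] mem=[0,0,0,0]
After op 2 (RCL M3): stack=[18,0] mem=[0,0,0,0]
After op 3 (/): stack=[0] mem=[0,0,0,0]
After op 4 (pop): stack=[empty] mem=[0,0,0,0]
After op 5 (push 16): stack=[16] mem=[0,0,0,0]
After op 6 (STO M3): stack=[empty] mem=[0,0,0,16]
After op 7 (RCL M3): stack=[16] mem=[0,0,0,16]
After op 8 (pop): stack=[empty] mem=[0,0,0,16]
After op 9 (RCL M3): stack=[16] mem=[0,0,0,16]
After op 10 (push 5): stack=[16,5] mem=[0,0,0,16]
After op 11 (dup): stack=[16,5,5] mem=[0,0,0,16]
After op 12 (*): stack=[16,25] mem=[0,0,0,16]
After op 13 (/): stack=[0] mem=[0,0,0,16]
After op 14 (pop): stack=[empty] mem=[0,0,0,16]
After op 15 (push 7): stack=[7] mem=[0,0,0,16]
After op 16 (dup): stack=[7,7] mem=[0,0,0,16]

Answer: [7, 7]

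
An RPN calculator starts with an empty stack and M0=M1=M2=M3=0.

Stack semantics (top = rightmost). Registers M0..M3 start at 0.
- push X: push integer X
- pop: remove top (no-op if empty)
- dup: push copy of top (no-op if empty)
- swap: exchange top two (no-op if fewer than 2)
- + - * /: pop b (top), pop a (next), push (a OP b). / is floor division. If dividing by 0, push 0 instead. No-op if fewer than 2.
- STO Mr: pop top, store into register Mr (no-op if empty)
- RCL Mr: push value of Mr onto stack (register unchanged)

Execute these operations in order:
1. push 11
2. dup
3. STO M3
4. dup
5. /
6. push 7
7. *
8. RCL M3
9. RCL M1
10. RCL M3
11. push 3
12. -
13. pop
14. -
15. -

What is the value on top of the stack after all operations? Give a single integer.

After op 1 (push 11): stack=[11] mem=[0,0,0,0]
After op 2 (dup): stack=[11,11] mem=[0,0,0,0]
After op 3 (STO M3): stack=[11] mem=[0,0,0,11]
After op 4 (dup): stack=[11,11] mem=[0,0,0,11]
After op 5 (/): stack=[1] mem=[0,0,0,11]
After op 6 (push 7): stack=[1,7] mem=[0,0,0,11]
After op 7 (*): stack=[7] mem=[0,0,0,11]
After op 8 (RCL M3): stack=[7,11] mem=[0,0,0,11]
After op 9 (RCL M1): stack=[7,11,0] mem=[0,0,0,11]
After op 10 (RCL M3): stack=[7,11,0,11] mem=[0,0,0,11]
After op 11 (push 3): stack=[7,11,0,11,3] mem=[0,0,0,11]
After op 12 (-): stack=[7,11,0,8] mem=[0,0,0,11]
After op 13 (pop): stack=[7,11,0] mem=[0,0,0,11]
After op 14 (-): stack=[7,11] mem=[0,0,0,11]
After op 15 (-): stack=[-4] mem=[0,0,0,11]

Answer: -4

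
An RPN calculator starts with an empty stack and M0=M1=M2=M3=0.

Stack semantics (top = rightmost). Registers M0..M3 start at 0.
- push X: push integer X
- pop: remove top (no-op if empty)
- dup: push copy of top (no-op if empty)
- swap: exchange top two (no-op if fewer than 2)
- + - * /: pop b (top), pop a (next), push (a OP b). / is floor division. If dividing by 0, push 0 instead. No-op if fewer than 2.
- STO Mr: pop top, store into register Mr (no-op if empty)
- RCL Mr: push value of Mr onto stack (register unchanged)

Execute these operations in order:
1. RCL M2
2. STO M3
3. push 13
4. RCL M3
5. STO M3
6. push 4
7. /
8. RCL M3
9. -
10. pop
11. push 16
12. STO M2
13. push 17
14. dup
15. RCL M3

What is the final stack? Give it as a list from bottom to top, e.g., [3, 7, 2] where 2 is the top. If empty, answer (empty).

Answer: [17, 17, 0]

Derivation:
After op 1 (RCL M2): stack=[0] mem=[0,0,0,0]
After op 2 (STO M3): stack=[empty] mem=[0,0,0,0]
After op 3 (push 13): stack=[13] mem=[0,0,0,0]
After op 4 (RCL M3): stack=[13,0] mem=[0,0,0,0]
After op 5 (STO M3): stack=[13] mem=[0,0,0,0]
After op 6 (push 4): stack=[13,4] mem=[0,0,0,0]
After op 7 (/): stack=[3] mem=[0,0,0,0]
After op 8 (RCL M3): stack=[3,0] mem=[0,0,0,0]
After op 9 (-): stack=[3] mem=[0,0,0,0]
After op 10 (pop): stack=[empty] mem=[0,0,0,0]
After op 11 (push 16): stack=[16] mem=[0,0,0,0]
After op 12 (STO M2): stack=[empty] mem=[0,0,16,0]
After op 13 (push 17): stack=[17] mem=[0,0,16,0]
After op 14 (dup): stack=[17,17] mem=[0,0,16,0]
After op 15 (RCL M3): stack=[17,17,0] mem=[0,0,16,0]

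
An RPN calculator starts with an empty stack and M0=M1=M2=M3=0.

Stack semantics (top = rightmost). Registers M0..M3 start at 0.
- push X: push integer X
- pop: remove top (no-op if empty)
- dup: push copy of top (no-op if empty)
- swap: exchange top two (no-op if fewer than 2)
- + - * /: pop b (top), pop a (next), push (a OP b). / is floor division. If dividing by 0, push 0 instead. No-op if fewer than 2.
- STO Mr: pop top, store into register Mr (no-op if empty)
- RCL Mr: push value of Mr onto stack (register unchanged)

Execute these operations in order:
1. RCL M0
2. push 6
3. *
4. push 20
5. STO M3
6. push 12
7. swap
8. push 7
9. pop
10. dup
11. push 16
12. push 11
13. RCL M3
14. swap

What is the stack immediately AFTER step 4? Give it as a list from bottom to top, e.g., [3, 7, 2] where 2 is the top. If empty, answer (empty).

After op 1 (RCL M0): stack=[0] mem=[0,0,0,0]
After op 2 (push 6): stack=[0,6] mem=[0,0,0,0]
After op 3 (*): stack=[0] mem=[0,0,0,0]
After op 4 (push 20): stack=[0,20] mem=[0,0,0,0]

[0, 20]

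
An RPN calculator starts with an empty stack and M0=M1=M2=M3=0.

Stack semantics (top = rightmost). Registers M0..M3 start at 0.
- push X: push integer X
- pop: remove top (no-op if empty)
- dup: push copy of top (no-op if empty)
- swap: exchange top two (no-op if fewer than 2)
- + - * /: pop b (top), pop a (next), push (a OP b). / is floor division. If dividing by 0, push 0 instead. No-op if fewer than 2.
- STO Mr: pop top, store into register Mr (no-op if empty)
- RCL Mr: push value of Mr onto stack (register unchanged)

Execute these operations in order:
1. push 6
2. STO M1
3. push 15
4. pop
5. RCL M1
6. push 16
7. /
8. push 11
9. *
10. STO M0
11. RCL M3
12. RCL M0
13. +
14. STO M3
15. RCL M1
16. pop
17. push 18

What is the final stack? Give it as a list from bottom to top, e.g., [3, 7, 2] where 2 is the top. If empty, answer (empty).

After op 1 (push 6): stack=[6] mem=[0,0,0,0]
After op 2 (STO M1): stack=[empty] mem=[0,6,0,0]
After op 3 (push 15): stack=[15] mem=[0,6,0,0]
After op 4 (pop): stack=[empty] mem=[0,6,0,0]
After op 5 (RCL M1): stack=[6] mem=[0,6,0,0]
After op 6 (push 16): stack=[6,16] mem=[0,6,0,0]
After op 7 (/): stack=[0] mem=[0,6,0,0]
After op 8 (push 11): stack=[0,11] mem=[0,6,0,0]
After op 9 (*): stack=[0] mem=[0,6,0,0]
After op 10 (STO M0): stack=[empty] mem=[0,6,0,0]
After op 11 (RCL M3): stack=[0] mem=[0,6,0,0]
After op 12 (RCL M0): stack=[0,0] mem=[0,6,0,0]
After op 13 (+): stack=[0] mem=[0,6,0,0]
After op 14 (STO M3): stack=[empty] mem=[0,6,0,0]
After op 15 (RCL M1): stack=[6] mem=[0,6,0,0]
After op 16 (pop): stack=[empty] mem=[0,6,0,0]
After op 17 (push 18): stack=[18] mem=[0,6,0,0]

Answer: [18]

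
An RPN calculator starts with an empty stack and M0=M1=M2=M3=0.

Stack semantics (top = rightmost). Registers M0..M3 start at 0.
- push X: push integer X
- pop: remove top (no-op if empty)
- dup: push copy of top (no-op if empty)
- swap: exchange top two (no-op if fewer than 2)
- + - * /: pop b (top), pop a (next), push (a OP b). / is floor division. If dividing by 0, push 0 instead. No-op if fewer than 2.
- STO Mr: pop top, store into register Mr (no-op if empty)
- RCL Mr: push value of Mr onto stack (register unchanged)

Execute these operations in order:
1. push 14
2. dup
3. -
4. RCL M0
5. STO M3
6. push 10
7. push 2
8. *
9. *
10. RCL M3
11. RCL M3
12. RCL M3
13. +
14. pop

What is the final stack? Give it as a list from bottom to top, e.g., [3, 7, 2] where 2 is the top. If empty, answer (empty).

After op 1 (push 14): stack=[14] mem=[0,0,0,0]
After op 2 (dup): stack=[14,14] mem=[0,0,0,0]
After op 3 (-): stack=[0] mem=[0,0,0,0]
After op 4 (RCL M0): stack=[0,0] mem=[0,0,0,0]
After op 5 (STO M3): stack=[0] mem=[0,0,0,0]
After op 6 (push 10): stack=[0,10] mem=[0,0,0,0]
After op 7 (push 2): stack=[0,10,2] mem=[0,0,0,0]
After op 8 (*): stack=[0,20] mem=[0,0,0,0]
After op 9 (*): stack=[0] mem=[0,0,0,0]
After op 10 (RCL M3): stack=[0,0] mem=[0,0,0,0]
After op 11 (RCL M3): stack=[0,0,0] mem=[0,0,0,0]
After op 12 (RCL M3): stack=[0,0,0,0] mem=[0,0,0,0]
After op 13 (+): stack=[0,0,0] mem=[0,0,0,0]
After op 14 (pop): stack=[0,0] mem=[0,0,0,0]

Answer: [0, 0]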